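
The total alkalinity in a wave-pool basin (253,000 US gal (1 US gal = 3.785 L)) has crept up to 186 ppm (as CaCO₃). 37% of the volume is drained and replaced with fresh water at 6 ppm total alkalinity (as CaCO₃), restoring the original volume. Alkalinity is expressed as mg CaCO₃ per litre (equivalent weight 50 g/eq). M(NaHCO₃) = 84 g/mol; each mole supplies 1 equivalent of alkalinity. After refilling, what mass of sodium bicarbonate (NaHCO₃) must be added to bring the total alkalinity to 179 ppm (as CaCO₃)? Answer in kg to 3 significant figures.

95.9 kg

Volume: 253,000 US gal × 3.785 L/gal = 957,605 L.
After draining 37% and refilling: 186 × 0.63 + 6 × 0.37 = 119.4 ppm.
Deficit to target: 179 − 119.4 = 59.6 mg/L.
As CaCO₃: 59.6 mg/L × 957,605 L = 57,070 g; ÷ 50 g/eq ÷ 1 = 1141 mol NaHCO₃.
Mass: 1141 × 84 = 95,880 g.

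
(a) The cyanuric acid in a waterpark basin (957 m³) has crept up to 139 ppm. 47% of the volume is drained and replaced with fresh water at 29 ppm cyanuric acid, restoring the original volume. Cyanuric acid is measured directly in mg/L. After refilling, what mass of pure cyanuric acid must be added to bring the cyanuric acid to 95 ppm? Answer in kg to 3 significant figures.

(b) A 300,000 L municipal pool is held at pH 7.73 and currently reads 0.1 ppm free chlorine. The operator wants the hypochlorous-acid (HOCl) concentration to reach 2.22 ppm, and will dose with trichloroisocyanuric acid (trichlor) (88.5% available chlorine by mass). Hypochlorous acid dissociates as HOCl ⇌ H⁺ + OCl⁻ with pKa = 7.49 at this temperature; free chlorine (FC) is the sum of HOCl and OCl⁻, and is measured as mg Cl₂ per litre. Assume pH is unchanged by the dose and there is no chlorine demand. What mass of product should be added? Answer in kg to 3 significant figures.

(a) 7.37 kg; (b) 2.03 kg

(a) Volume: 957 m³ = 957,000 L.
(a) After draining 47% and refilling: 139 × 0.53 + 29 × 0.47 = 87.3 ppm.
(a) Deficit to target: 95 − 87.3 = 7.7 mg/L.
(a) Mass: 7.7 mg/L × 957,000 L = 7369 g cyanuric acid.

(b) [OCl⁻]/[HOCl] = 10^(pH − pKa) = 10^(7.73 − 7.49) = 1.738; fraction as HOCl = 1/(1 + 1.738) = 0.3653.
(b) Free chlorine required for 2.22 ppm HOCl: 2.22 / 0.3653 = 6.078 ppm.
(b) FC to add: 6.078 − 0.1 = 5.978 mg/L as Cl₂.
(b) Cl₂ equivalent: 5.978 mg/L × 300,000 L = 1793 g.
(b) Product at 88.5% available Cl: 1793 / 0.885 = 2026 g.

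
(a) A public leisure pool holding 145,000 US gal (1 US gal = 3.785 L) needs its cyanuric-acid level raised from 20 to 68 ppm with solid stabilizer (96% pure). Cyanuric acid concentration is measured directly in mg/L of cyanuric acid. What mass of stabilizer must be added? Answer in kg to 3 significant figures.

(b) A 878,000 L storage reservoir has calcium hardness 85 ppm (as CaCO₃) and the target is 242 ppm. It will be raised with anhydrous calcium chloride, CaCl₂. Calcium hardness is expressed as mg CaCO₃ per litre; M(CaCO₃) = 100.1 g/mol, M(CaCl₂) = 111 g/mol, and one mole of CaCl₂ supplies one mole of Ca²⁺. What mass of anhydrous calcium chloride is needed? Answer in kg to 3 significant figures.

(a) 27.4 kg; (b) 153 kg

(a) Volume: 145,000 US gal × 3.785 L/gal = 548,825 L.
(a) CYA to add: (68 − 20) = 48 mg/L × 548,825 L = 26,340 g cyanuric acid.
(a) At 96% purity: 26,340 / 0.96 = 27,440 g product.

(b) Hardness to add: (242 − 85) = 157 mg/L as CaCO₃ × 878,000 L = 137,800 g as CaCO₃.
(b) Moles of Ca²⁺ (1 mol Ca²⁺ ≡ 1 mol CaCO₃): 137,800 / 100.1 g/mol = 1377 mol.
(b) Mass of CaCl₂: 1377 × 111 = 152,900 g.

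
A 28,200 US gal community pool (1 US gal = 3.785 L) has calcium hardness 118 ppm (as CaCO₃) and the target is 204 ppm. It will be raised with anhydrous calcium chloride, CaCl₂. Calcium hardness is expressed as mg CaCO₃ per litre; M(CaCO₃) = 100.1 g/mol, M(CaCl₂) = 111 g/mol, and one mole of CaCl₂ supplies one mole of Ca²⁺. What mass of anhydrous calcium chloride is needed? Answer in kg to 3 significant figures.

Volume: 28,200 US gal × 3.785 L/gal = 106,737 L.
Hardness to add: (204 − 118) = 86 mg/L as CaCO₃ × 106,737 L = 9179 g as CaCO₃.
Moles of Ca²⁺ (1 mol Ca²⁺ ≡ 1 mol CaCO₃): 9179 / 100.1 g/mol = 91.7 mol.
Mass of CaCl₂: 91.7 × 111 = 10,180 g.

10.2 kg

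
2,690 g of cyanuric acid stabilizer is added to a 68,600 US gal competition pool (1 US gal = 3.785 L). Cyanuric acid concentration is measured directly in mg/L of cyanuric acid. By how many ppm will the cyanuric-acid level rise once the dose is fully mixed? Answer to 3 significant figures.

Volume: 68,600 US gal × 3.785 L/gal = 259,651 L.
Rise: 2,690 g / 259,651 L × 1000 = 10.36 mg/L.

10.4 ppm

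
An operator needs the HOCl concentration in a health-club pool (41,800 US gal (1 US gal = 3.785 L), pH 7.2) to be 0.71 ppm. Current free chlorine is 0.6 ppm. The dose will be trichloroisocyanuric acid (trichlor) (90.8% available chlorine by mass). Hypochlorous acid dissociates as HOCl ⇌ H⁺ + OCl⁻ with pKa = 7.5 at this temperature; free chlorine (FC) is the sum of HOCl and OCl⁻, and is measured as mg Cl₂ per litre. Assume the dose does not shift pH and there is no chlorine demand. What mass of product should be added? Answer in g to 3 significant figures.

81.2 g

Volume: 41,800 US gal × 3.785 L/gal = 158,213 L.
[OCl⁻]/[HOCl] = 10^(pH − pKa) = 10^(7.2 − 7.5) = 0.5012; fraction as HOCl = 1/(1 + 0.5012) = 0.6661.
Free chlorine required for 0.71 ppm HOCl: 0.71 / 0.6661 = 1.066 ppm.
FC to add: 1.066 − 0.6 = 0.4658 mg/L as Cl₂.
Cl₂ equivalent: 0.4658 mg/L × 158,213 L = 73.7 g.
Product at 90.8% available Cl: 73.7 / 0.908 = 81.17 g.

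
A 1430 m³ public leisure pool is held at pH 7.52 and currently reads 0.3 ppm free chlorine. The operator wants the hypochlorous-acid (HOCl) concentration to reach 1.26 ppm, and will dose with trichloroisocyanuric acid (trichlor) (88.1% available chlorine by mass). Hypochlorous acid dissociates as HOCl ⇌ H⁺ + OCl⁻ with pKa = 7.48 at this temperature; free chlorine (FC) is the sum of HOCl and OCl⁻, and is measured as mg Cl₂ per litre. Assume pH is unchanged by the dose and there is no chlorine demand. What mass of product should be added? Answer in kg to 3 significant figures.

3.80 kg

Volume: 1430 m³ = 1,430,000 L.
[OCl⁻]/[HOCl] = 10^(pH − pKa) = 10^(7.52 − 7.48) = 1.096; fraction as HOCl = 1/(1 + 1.096) = 0.477.
Free chlorine required for 1.26 ppm HOCl: 1.26 / 0.477 = 2.642 ppm.
FC to add: 2.642 − 0.3 = 2.342 mg/L as Cl₂.
Cl₂ equivalent: 2.342 mg/L × 1,430,000 L = 3348 g.
Product at 88.1% available Cl: 3348 / 0.881 = 3801 g.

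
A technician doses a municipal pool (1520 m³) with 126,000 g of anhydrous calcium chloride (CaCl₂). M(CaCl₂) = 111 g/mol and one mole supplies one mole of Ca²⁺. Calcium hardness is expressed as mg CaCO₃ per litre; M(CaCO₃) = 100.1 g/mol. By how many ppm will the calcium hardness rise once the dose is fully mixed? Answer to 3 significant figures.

Volume: 1520 m³ = 1,520,000 L.
Moles of Ca²⁺: 126,000 g ÷ 111 g/mol = 1135 mol.
As CaCO₃: 1135 mol × 100.1 g/mol = 113,600 g.
Rise: 113,600 g / 1,520,000 L × 1000 = 74.75 mg/L.

74.8 ppm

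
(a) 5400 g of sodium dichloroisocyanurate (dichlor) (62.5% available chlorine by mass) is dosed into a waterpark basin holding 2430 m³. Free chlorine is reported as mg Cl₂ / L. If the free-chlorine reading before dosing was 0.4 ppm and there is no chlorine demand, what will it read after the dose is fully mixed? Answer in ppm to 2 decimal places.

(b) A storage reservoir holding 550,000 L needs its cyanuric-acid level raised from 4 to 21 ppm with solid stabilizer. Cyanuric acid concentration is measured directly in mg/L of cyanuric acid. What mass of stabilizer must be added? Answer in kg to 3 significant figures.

(a) 1.79 ppm; (b) 9.35 kg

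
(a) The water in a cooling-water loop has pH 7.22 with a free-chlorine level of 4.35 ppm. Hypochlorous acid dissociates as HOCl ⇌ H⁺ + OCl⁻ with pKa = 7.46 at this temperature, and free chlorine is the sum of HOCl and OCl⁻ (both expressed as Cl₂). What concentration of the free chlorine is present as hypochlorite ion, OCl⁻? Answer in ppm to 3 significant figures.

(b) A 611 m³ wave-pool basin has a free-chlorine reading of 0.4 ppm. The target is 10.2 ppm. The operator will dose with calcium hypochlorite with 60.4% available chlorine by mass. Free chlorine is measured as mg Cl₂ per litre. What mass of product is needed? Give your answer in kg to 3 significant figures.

(a) 1.59 ppm; (b) 9.91 kg

(a) [OCl⁻]/[HOCl] = 10^(pH − pKa) = 10^(7.22 − 7.46) = 10^-0.24 = 0.5754.
(a) Fraction as HOCl = 1 / (1 + 0.5754) = 0.6347.
(a) OCl⁻ = (1 − 0.6347) × 4.35 ppm = 1.589 ppm.

(b) Volume: 611 m³ = 611,000 L.
(b) Chlorine deficit: 10.2 − 0.4 = 9.8 ppm = 9.8 mg/L as Cl₂.
(b) Cl₂ equivalent needed: 9.8 mg/L × 611,000 L = 5,988,000 mg = 5988 g.
(b) Product at 60.4% available chlorine: 5988 / 0.604 = 9914 g.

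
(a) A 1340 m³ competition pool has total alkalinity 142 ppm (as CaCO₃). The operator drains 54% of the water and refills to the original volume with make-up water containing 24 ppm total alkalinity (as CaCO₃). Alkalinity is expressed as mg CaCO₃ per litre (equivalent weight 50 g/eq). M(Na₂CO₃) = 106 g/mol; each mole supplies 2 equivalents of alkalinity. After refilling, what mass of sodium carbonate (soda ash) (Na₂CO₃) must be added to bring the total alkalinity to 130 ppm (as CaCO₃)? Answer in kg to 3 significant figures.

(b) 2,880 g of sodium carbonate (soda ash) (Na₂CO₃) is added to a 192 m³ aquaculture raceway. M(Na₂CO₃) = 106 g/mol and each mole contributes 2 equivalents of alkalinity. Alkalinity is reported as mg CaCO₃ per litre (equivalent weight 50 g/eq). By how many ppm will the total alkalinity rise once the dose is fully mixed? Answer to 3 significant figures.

(a) Volume: 1340 m³ = 1,340,000 L.
(a) After draining 54% and refilling: 142 × 0.46 + 24 × 0.54 = 78.28 ppm.
(a) Deficit to target: 130 − 78.28 = 51.72 mg/L.
(a) As CaCO₃: 51.72 mg/L × 1,340,000 L = 69,300 g; ÷ 50 g/eq ÷ 2 = 693 mol Na₂CO₃.
(a) Mass: 693 × 106 = 73,460 g.

(b) Volume: 192 m³ = 192,000 L.
(b) Moles of Na₂CO₃: 2,880 g ÷ 106 g/mol = 27.17 mol → 54.34 eq of alkalinity.
(b) As CaCO₃: 54.34 eq × 50 g/eq = 2717 g.
(b) Rise: 2717 g / 192,000 L × 1000 = 14.15 mg/L.

(a) 73.5 kg; (b) 14.2 ppm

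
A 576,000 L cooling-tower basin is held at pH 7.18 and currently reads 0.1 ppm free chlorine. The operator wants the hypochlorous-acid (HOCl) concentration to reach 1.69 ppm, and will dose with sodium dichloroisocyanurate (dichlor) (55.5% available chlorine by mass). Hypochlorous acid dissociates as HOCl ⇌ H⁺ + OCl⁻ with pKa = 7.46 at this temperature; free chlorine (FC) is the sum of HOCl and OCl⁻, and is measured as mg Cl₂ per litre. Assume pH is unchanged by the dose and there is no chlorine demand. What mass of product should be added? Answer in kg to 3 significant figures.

[OCl⁻]/[HOCl] = 10^(pH − pKa) = 10^(7.18 − 7.46) = 0.5248; fraction as HOCl = 1/(1 + 0.5248) = 0.6558.
Free chlorine required for 1.69 ppm HOCl: 1.69 / 0.6558 = 2.577 ppm.
FC to add: 2.577 − 0.1 = 2.477 mg/L as Cl₂.
Cl₂ equivalent: 2.477 mg/L × 576,000 L = 1427 g.
Product at 55.5% available Cl: 1427 / 0.555 = 2571 g.

2.57 kg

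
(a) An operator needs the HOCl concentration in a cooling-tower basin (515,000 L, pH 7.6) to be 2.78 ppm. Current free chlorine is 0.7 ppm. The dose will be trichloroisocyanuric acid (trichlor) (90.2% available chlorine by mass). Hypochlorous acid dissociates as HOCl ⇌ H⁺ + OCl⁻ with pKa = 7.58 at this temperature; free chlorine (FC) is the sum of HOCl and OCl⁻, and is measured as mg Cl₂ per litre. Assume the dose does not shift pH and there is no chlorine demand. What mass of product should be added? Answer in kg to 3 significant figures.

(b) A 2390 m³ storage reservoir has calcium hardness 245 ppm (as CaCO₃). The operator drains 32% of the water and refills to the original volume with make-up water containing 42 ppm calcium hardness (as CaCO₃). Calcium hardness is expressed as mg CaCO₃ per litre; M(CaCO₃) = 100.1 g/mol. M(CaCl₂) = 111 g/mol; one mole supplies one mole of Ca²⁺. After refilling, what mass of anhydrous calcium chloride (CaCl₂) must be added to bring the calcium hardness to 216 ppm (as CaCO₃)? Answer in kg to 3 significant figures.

(a) [OCl⁻]/[HOCl] = 10^(pH − pKa) = 10^(7.6 − 7.58) = 1.047; fraction as HOCl = 1/(1 + 1.047) = 0.4885.
(a) Free chlorine required for 2.78 ppm HOCl: 2.78 / 0.4885 = 5.691 ppm.
(a) FC to add: 5.691 − 0.7 = 4.991 mg/L as Cl₂.
(a) Cl₂ equivalent: 4.991 mg/L × 515,000 L = 2570 g.
(a) Product at 90.2% available Cl: 2570 / 0.902 = 2850 g.

(b) Volume: 2390 m³ = 2,390,000 L.
(b) After draining 32% and refilling: 245 × 0.68 + 42 × 0.32 = 180.04 ppm.
(b) Deficit to target: 216 − 180.04 = 35.96 mg/L.
(b) As CaCO₃: 35.96 mg/L × 2,390,000 L = 85,940 g; ÷ 100.1 = 858.6 mol Ca²⁺.
(b) Mass: 858.6 × 111 = 95,300 g.

(a) 2.85 kg; (b) 95.3 kg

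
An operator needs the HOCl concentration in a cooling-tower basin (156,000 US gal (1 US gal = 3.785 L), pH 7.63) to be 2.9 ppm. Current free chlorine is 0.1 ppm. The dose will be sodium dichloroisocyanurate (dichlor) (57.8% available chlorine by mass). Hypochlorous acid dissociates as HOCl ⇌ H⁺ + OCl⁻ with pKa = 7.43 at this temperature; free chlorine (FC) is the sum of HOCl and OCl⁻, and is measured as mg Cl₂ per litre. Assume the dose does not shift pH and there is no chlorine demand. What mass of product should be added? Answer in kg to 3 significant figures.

7.56 kg

Volume: 156,000 US gal × 3.785 L/gal = 590,460 L.
[OCl⁻]/[HOCl] = 10^(pH − pKa) = 10^(7.63 − 7.43) = 1.585; fraction as HOCl = 1/(1 + 1.585) = 0.3869.
Free chlorine required for 2.9 ppm HOCl: 2.9 / 0.3869 = 7.496 ppm.
FC to add: 7.496 − 0.1 = 7.396 mg/L as Cl₂.
Cl₂ equivalent: 7.396 mg/L × 590,460 L = 4367 g.
Product at 57.8% available Cl: 4367 / 0.578 = 7556 g.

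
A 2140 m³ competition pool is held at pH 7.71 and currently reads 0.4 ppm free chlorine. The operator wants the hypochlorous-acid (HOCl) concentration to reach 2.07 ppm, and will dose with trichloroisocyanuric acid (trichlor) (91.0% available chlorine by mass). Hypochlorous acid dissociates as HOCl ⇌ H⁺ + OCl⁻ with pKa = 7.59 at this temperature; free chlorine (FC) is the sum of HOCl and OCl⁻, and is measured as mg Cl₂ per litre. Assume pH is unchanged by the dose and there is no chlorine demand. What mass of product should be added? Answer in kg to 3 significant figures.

10.3 kg

Volume: 2140 m³ = 2,140,000 L.
[OCl⁻]/[HOCl] = 10^(pH − pKa) = 10^(7.71 − 7.59) = 1.318; fraction as HOCl = 1/(1 + 1.318) = 0.4314.
Free chlorine required for 2.07 ppm HOCl: 2.07 / 0.4314 = 4.799 ppm.
FC to add: 4.799 − 0.4 = 4.399 mg/L as Cl₂.
Cl₂ equivalent: 4.399 mg/L × 2,140,000 L = 9413 g.
Product at 91.0% available Cl: 9413 / 0.91 = 10,340 g.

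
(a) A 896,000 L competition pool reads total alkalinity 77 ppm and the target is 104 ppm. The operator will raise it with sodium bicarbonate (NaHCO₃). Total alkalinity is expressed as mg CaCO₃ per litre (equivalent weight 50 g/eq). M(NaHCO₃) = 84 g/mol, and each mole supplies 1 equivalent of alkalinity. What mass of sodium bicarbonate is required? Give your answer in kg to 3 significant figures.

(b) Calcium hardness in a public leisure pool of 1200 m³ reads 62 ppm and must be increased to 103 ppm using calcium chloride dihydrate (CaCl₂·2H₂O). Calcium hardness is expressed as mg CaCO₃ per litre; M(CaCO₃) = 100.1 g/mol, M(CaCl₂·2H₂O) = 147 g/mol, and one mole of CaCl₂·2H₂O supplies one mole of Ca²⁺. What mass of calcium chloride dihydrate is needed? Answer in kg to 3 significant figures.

(a) 40.6 kg; (b) 72.3 kg

(a) Alkalinity to add: (104 − 77) = 27 mg/L as CaCO₃ × 896,000 L = 24,190 g as CaCO₃.
(a) Equivalents: 24,190 g ÷ 50 g/eq = 483.8 eq.
(a) NaHCO₃ supplies 1 eq per mole → 483.8 mol.
(a) Mass: 483.8 mol × 84 g/mol = 40,640 g.

(b) Volume: 1200 m³ = 1,200,000 L.
(b) Hardness to add: (103 − 62) = 41 mg/L as CaCO₃ × 1,200,000 L = 49,200 g as CaCO₃.
(b) Moles of Ca²⁺ (1 mol Ca²⁺ ≡ 1 mol CaCO₃): 49,200 / 100.1 g/mol = 491.5 mol.
(b) Mass of CaCl₂·2H₂O: 491.5 × 147 = 72,250 g.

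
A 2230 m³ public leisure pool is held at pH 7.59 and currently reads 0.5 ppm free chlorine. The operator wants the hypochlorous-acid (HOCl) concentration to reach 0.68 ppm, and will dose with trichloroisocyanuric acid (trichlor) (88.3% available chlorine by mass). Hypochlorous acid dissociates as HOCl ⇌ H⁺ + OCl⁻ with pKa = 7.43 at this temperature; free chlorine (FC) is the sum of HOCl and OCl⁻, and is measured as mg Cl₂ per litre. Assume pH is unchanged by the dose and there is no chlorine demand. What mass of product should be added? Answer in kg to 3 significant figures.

2.94 kg

Volume: 2230 m³ = 2,230,000 L.
[OCl⁻]/[HOCl] = 10^(pH − pKa) = 10^(7.59 − 7.43) = 1.445; fraction as HOCl = 1/(1 + 1.445) = 0.4089.
Free chlorine required for 0.68 ppm HOCl: 0.68 / 0.4089 = 1.663 ppm.
FC to add: 1.663 − 0.5 = 1.163 mg/L as Cl₂.
Cl₂ equivalent: 1.163 mg/L × 2,230,000 L = 2593 g.
Product at 88.3% available Cl: 2593 / 0.883 = 2937 g.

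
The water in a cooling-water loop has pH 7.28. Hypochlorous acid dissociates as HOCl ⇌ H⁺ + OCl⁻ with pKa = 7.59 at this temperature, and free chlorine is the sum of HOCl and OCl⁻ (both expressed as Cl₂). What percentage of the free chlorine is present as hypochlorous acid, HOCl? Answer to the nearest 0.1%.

67.1%

[OCl⁻]/[HOCl] = 10^(pH − pKa) = 10^(7.28 − 7.59) = 10^-0.31 = 0.4898.
Fraction as HOCl = 1 / (1 + 0.4898) = 0.6712.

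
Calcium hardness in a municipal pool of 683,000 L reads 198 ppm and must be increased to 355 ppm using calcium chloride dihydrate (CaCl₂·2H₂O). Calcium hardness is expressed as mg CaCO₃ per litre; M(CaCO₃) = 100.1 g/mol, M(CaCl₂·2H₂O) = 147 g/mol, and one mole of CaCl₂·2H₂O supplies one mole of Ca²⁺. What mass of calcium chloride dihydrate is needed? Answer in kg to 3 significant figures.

157 kg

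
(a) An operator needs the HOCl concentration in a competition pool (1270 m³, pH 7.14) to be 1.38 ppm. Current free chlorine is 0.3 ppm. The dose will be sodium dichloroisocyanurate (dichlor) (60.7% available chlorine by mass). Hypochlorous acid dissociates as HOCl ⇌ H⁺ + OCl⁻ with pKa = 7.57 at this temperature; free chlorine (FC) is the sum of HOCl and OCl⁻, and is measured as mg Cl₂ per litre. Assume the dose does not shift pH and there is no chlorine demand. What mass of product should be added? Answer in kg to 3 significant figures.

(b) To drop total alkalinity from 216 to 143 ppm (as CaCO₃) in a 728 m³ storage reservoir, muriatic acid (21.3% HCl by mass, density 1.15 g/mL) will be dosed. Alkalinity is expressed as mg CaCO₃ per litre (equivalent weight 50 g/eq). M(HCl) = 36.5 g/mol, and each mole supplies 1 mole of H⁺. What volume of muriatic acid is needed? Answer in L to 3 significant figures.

(a) Volume: 1270 m³ = 1,270,000 L.
(a) [OCl⁻]/[HOCl] = 10^(pH − pKa) = 10^(7.14 − 7.57) = 0.3715; fraction as HOCl = 1/(1 + 0.3715) = 0.7291.
(a) Free chlorine required for 1.38 ppm HOCl: 1.38 / 0.7291 = 1.893 ppm.
(a) FC to add: 1.893 − 0.3 = 1.593 mg/L as Cl₂.
(a) Cl₂ equivalent: 1.593 mg/L × 1,270,000 L = 2023 g.
(a) Product at 60.7% available Cl: 2023 / 0.607 = 3332 g.

(b) Volume: 728 m³ = 728,000 L.
(b) Alkalinity to neutralize: (216 − 143) = 73 mg/L as CaCO₃ × 728,000 L = 53,140 g as CaCO₃.
(b) Equivalents of H⁺ required: 53,140 ÷ 50 g/eq = 1063 eq = 1063 mol HCl.
(b) Mass of HCl: 1063 × 36.5 = 38,800 g.
(b) Mass of 21.3% solution: 38,800 / 0.213 = 182,100 g.
(b) Volume: 182,100 g ÷ 1.15 g/mL = 158,400 mL.

(a) 3.33 kg; (b) 158 L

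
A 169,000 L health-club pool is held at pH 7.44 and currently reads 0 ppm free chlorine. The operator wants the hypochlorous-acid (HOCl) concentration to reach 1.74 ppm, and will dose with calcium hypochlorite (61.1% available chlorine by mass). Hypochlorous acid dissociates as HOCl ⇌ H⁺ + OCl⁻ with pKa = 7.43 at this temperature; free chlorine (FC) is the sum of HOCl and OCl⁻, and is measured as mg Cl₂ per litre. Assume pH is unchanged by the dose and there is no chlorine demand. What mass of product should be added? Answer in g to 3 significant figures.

[OCl⁻]/[HOCl] = 10^(pH − pKa) = 10^(7.44 − 7.43) = 1.023; fraction as HOCl = 1/(1 + 1.023) = 0.4942.
Free chlorine required for 1.74 ppm HOCl: 1.74 / 0.4942 = 3.521 ppm.
FC to add: 3.521 − 0 = 3.521 mg/L as Cl₂.
Cl₂ equivalent: 3.521 mg/L × 169,000 L = 595 g.
Product at 61.1% available Cl: 595 / 0.611 = 973.8 g.

974 g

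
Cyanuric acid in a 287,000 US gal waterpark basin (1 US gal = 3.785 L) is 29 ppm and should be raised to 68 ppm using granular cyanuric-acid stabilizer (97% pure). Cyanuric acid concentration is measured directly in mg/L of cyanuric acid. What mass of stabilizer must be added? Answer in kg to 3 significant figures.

43.7 kg

Volume: 287,000 US gal × 3.785 L/gal = 1,086,295 L.
CYA to add: (68 − 29) = 39 mg/L × 1,086,295 L = 42,370 g cyanuric acid.
At 97% purity: 42,370 / 0.97 = 43,680 g product.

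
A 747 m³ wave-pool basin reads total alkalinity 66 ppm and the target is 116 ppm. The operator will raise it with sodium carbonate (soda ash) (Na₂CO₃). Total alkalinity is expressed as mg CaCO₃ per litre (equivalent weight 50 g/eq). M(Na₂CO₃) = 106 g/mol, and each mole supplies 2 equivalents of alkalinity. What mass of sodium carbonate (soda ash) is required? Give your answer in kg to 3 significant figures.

39.6 kg

Volume: 747 m³ = 747,000 L.
Alkalinity to add: (116 − 66) = 50 mg/L as CaCO₃ × 747,000 L = 37,350 g as CaCO₃.
Equivalents: 37,350 g ÷ 50 g/eq = 747 eq.
Each mole of Na₂CO₃ supplies 2 eq, so 747 / 2 = 373.5 mol.
Mass: 373.5 mol × 106 g/mol = 39,590 g.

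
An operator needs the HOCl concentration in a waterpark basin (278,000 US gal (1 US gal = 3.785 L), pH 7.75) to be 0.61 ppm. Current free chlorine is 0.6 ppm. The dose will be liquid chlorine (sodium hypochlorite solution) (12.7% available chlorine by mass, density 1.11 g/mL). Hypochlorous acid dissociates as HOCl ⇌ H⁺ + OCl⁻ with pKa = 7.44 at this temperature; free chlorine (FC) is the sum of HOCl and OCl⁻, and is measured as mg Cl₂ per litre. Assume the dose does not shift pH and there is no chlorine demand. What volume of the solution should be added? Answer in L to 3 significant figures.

9.37 L

Volume: 278,000 US gal × 3.785 L/gal = 1,052,230 L.
[OCl⁻]/[HOCl] = 10^(pH − pKa) = 10^(7.75 − 7.44) = 2.042; fraction as HOCl = 1/(1 + 2.042) = 0.3288.
Free chlorine required for 0.61 ppm HOCl: 0.61 / 0.3288 = 1.855 ppm.
FC to add: 1.855 − 0.6 = 1.255 mg/L as Cl₂.
Cl₂ equivalent: 1.255 mg/L × 1,052,230 L = 1321 g.
Product at 12.7% available Cl: 1321 / 0.127 = 10,400 g.
Volume: 10,400 g ÷ 1.11 g/mL = 9371 mL.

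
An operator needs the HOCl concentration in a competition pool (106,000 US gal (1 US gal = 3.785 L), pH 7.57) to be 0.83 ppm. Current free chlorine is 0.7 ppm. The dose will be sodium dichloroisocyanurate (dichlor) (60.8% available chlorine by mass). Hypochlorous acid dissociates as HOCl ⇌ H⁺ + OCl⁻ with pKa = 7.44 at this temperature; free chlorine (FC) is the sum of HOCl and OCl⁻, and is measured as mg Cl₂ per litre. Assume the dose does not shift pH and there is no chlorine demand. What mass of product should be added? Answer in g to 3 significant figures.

825 g

Volume: 106,000 US gal × 3.785 L/gal = 401,210 L.
[OCl⁻]/[HOCl] = 10^(pH − pKa) = 10^(7.57 − 7.44) = 1.349; fraction as HOCl = 1/(1 + 1.349) = 0.4257.
Free chlorine required for 0.83 ppm HOCl: 0.83 / 0.4257 = 1.95 ppm.
FC to add: 1.95 − 0.7 = 1.25 mg/L as Cl₂.
Cl₂ equivalent: 1.25 mg/L × 401,210 L = 501.4 g.
Product at 60.8% available Cl: 501.4 / 0.608 = 824.6 g.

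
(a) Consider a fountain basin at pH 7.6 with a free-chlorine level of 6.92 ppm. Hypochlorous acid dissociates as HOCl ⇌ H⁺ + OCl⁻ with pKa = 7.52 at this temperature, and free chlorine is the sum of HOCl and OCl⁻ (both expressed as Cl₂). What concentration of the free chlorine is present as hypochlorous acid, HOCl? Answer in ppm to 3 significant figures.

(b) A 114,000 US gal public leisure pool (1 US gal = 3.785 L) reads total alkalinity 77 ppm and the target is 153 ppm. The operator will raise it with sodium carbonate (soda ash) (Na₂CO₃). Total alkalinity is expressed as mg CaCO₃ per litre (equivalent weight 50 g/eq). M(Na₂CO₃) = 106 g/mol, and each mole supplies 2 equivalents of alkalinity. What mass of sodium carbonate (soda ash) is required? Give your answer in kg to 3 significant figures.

(a) 3.14 ppm; (b) 34.8 kg

(a) [OCl⁻]/[HOCl] = 10^(pH − pKa) = 10^(7.6 − 7.52) = 10^0.08 = 1.202.
(a) Fraction as HOCl = 1 / (1 + 1.202) = 0.4541.
(a) HOCl = 0.4541 × 6.92 ppm = 3.142 ppm.

(b) Volume: 114,000 US gal × 3.785 L/gal = 431,490 L.
(b) Alkalinity to add: (153 − 77) = 76 mg/L as CaCO₃ × 431,490 L = 32,790 g as CaCO₃.
(b) Equivalents: 32,790 g ÷ 50 g/eq = 655.9 eq.
(b) Each mole of Na₂CO₃ supplies 2 eq, so 655.9 / 2 = 327.9 mol.
(b) Mass: 327.9 mol × 106 g/mol = 34,760 g.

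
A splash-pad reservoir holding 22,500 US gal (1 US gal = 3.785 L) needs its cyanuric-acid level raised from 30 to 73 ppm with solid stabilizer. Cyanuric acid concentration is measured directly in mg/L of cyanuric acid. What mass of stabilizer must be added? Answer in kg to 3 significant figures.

Volume: 22,500 US gal × 3.785 L/gal = 85,162 L.
CYA to add: (73 − 30) = 43 mg/L × 85,162 L = 3662 g cyanuric acid.

3.66 kg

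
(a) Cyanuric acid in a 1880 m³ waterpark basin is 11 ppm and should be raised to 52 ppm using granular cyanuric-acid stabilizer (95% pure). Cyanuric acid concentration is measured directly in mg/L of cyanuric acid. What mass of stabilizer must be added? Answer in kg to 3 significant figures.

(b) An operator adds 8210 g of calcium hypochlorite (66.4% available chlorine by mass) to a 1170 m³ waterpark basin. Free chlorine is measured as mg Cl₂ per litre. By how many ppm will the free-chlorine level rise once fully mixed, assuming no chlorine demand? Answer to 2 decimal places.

(a) Volume: 1880 m³ = 1,880,000 L.
(a) CYA to add: (52 − 11) = 41 mg/L × 1,880,000 L = 77,080 g cyanuric acid.
(a) At 95% purity: 77,080 / 0.95 = 81,140 g product.

(b) Volume: 1170 m³ = 1,170,000 L.
(b) Available chlorine delivered: 8210 g × 0.664 = 5451 g as Cl₂.
(b) Concentration rise: 5451 g / 1,170,000 L = 4.659 mg/L = 4.66 ppm.

(a) 81.1 kg; (b) 4.66 ppm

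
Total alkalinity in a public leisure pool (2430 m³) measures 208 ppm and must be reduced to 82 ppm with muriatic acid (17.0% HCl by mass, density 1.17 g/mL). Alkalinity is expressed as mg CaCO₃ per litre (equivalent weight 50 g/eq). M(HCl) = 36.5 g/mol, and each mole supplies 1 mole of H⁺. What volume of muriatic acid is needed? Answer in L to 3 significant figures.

Volume: 2430 m³ = 2,430,000 L.
Alkalinity to neutralize: (208 − 82) = 126 mg/L as CaCO₃ × 2,430,000 L = 306,200 g as CaCO₃.
Equivalents of H⁺ required: 306,200 ÷ 50 g/eq = 6124 eq = 6124 mol HCl.
Mass of HCl: 6124 × 36.5 = 223,500 g.
Mass of 17.0% solution: 223,500 / 0.17 = 1,315,000 g.
Volume: 1,315,000 g ÷ 1.17 g/mL = 1,124,000 mL.

1,120 L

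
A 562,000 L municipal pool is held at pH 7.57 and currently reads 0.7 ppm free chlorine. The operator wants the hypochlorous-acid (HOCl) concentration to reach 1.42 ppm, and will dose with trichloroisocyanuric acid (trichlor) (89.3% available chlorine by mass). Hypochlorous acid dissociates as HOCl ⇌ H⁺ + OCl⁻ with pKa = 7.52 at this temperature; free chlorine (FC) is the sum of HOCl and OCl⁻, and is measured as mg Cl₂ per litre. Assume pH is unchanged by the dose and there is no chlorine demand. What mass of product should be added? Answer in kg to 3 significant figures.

1.46 kg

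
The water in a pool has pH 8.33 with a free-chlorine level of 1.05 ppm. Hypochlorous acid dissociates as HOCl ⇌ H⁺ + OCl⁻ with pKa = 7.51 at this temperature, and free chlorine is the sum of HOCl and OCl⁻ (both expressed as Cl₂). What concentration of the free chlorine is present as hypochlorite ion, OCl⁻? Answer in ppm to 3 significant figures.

0.912 ppm

[OCl⁻]/[HOCl] = 10^(pH − pKa) = 10^(8.33 − 7.51) = 10^0.82 = 6.607.
Fraction as HOCl = 1 / (1 + 6.607) = 0.1315.
OCl⁻ = (1 − 0.1315) × 1.05 ppm = 0.912 ppm.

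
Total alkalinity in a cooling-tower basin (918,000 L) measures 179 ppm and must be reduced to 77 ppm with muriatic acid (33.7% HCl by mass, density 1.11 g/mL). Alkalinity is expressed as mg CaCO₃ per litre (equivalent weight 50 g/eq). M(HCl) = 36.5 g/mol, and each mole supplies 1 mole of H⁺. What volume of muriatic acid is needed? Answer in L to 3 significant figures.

Alkalinity to neutralize: (179 − 77) = 102 mg/L as CaCO₃ × 918,000 L = 93,640 g as CaCO₃.
Equivalents of H⁺ required: 93,640 ÷ 50 g/eq = 1873 eq = 1873 mol HCl.
Mass of HCl: 1873 × 36.5 = 68,350 g.
Mass of 33.7% solution: 68,350 / 0.337 = 202,800 g.
Volume: 202,800 g ÷ 1.11 g/mL = 182,700 mL.

183 L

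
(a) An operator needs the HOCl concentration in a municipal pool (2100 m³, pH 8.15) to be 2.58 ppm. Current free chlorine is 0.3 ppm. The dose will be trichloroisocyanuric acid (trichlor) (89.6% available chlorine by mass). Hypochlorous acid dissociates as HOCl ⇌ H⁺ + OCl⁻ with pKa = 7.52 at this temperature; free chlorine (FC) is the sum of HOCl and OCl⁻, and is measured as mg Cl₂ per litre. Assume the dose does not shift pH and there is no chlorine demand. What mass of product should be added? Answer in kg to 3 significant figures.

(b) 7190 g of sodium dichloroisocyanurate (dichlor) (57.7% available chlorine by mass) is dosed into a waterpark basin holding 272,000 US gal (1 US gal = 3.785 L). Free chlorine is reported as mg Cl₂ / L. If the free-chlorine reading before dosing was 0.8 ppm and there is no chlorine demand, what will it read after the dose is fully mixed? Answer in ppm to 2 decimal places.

(a) Volume: 2100 m³ = 2,100,000 L.
(a) [OCl⁻]/[HOCl] = 10^(pH − pKa) = 10^(8.15 − 7.52) = 4.266; fraction as HOCl = 1/(1 + 4.266) = 0.1899.
(a) Free chlorine required for 2.58 ppm HOCl: 2.58 / 0.1899 = 13.59 ppm.
(a) FC to add: 13.59 − 0.3 = 13.29 mg/L as Cl₂.
(a) Cl₂ equivalent: 13.29 mg/L × 2,100,000 L = 27,900 g.
(a) Product at 89.6% available Cl: 27,900 / 0.896 = 31,140 g.

(b) Volume: 272,000 US gal × 3.785 L/gal = 1,029,520 L.
(b) Available chlorine delivered: 7190 g × 0.577 = 4149 g as Cl₂.
(b) Concentration rise: 4149 g / 1,029,520 L = 4.03 mg/L = 4.03 ppm.
(b) Final FC: 0.8 + 4.03 = 4.83 ppm.

(a) 31.1 kg; (b) 4.83 ppm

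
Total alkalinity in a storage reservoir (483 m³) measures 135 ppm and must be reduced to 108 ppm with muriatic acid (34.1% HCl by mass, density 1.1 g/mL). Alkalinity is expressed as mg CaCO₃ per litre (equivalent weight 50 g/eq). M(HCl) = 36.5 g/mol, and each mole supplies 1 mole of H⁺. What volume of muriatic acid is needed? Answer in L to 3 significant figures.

25.4 L

Volume: 483 m³ = 483,000 L.
Alkalinity to neutralize: (135 − 108) = 27 mg/L as CaCO₃ × 483,000 L = 13,040 g as CaCO₃.
Equivalents of H⁺ required: 13,040 ÷ 50 g/eq = 260.8 eq = 260.8 mol HCl.
Mass of HCl: 260.8 × 36.5 = 9520 g.
Mass of 34.1% solution: 9520 / 0.341 = 27,920 g.
Volume: 27,920 g ÷ 1.1 g/mL = 25,380 mL.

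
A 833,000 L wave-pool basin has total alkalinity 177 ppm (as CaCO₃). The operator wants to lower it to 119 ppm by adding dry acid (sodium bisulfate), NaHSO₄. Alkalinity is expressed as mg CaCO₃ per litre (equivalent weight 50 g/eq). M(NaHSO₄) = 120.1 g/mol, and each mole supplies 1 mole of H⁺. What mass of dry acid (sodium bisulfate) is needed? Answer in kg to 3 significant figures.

Alkalinity to neutralize: (177 − 119) = 58 mg/L as CaCO₃ × 833,000 L = 48,310 g as CaCO₃.
Equivalents of H⁺ required: 48,310 ÷ 50 g/eq = 966.3 eq = 966.3 mol NaHSO₄.
Mass of NaHSO₄: 966.3 × 120.1 = 116,100 g.

116 kg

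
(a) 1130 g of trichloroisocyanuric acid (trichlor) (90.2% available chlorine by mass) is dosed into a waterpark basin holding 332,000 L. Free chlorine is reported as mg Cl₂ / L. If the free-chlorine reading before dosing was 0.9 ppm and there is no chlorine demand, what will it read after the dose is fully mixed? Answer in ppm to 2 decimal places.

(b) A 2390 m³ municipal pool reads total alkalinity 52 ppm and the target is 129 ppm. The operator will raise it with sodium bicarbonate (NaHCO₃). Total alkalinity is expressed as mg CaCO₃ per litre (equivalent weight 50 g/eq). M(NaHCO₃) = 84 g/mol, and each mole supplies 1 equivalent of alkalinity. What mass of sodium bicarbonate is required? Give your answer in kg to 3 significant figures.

(a) Available chlorine delivered: 1130 g × 0.902 = 1019 g as Cl₂.
(a) Concentration rise: 1019 g / 332,000 L = 3.07 mg/L = 3.07 ppm.
(a) Final FC: 0.9 + 3.07 = 3.97 ppm.

(b) Volume: 2390 m³ = 2,390,000 L.
(b) Alkalinity to add: (129 − 52) = 77 mg/L as CaCO₃ × 2,390,000 L = 184,000 g as CaCO₃.
(b) Equivalents: 184,000 g ÷ 50 g/eq = 3681 eq.
(b) NaHCO₃ supplies 1 eq per mole → 3681 mol.
(b) Mass: 3681 mol × 84 g/mol = 309,200 g.

(a) 3.97 ppm; (b) 309 kg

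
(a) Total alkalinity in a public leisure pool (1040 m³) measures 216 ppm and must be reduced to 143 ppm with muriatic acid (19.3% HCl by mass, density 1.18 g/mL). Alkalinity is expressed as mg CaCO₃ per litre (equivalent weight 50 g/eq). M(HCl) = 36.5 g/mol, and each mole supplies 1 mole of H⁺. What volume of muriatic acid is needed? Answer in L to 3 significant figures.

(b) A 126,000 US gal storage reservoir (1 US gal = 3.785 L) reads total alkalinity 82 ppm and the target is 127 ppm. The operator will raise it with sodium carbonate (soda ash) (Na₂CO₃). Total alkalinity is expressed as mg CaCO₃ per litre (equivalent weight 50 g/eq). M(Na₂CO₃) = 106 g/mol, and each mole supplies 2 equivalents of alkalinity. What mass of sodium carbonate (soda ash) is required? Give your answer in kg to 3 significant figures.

(a) 243 L; (b) 22.7 kg

(a) Volume: 1040 m³ = 1,040,000 L.
(a) Alkalinity to neutralize: (216 − 143) = 73 mg/L as CaCO₃ × 1,040,000 L = 75,920 g as CaCO₃.
(a) Equivalents of H⁺ required: 75,920 ÷ 50 g/eq = 1518 eq = 1518 mol HCl.
(a) Mass of HCl: 1518 × 36.5 = 55,420 g.
(a) Mass of 19.3% solution: 55,420 / 0.193 = 287,200 g.
(a) Volume: 287,200 g ÷ 1.18 g/mL = 243,400 mL.

(b) Volume: 126,000 US gal × 3.785 L/gal = 476,910 L.
(b) Alkalinity to add: (127 − 82) = 45 mg/L as CaCO₃ × 476,910 L = 21,460 g as CaCO₃.
(b) Equivalents: 21,460 g ÷ 50 g/eq = 429.2 eq.
(b) Each mole of Na₂CO₃ supplies 2 eq, so 429.2 / 2 = 214.6 mol.
(b) Mass: 214.6 mol × 106 g/mol = 22,750 g.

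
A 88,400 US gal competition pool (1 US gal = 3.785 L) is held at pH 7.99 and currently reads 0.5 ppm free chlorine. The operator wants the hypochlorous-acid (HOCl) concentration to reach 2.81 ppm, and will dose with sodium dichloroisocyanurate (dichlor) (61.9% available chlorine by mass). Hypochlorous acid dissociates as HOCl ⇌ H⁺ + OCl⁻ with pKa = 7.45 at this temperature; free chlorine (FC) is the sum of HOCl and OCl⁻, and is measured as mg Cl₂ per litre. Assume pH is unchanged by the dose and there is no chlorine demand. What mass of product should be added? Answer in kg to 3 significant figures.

6.52 kg

Volume: 88,400 US gal × 3.785 L/gal = 334,594 L.
[OCl⁻]/[HOCl] = 10^(pH − pKa) = 10^(7.99 − 7.45) = 3.467; fraction as HOCl = 1/(1 + 3.467) = 0.2238.
Free chlorine required for 2.81 ppm HOCl: 2.81 / 0.2238 = 12.55 ppm.
FC to add: 12.55 − 0.5 = 12.05 mg/L as Cl₂.
Cl₂ equivalent: 12.05 mg/L × 334,594 L = 4033 g.
Product at 61.9% available Cl: 4033 / 0.619 = 6515 g.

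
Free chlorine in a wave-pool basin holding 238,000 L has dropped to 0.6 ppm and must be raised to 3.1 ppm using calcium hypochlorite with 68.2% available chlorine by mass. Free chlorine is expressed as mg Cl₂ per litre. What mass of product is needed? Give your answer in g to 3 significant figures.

Chlorine deficit: 3.1 − 0.6 = 2.5 ppm = 2.5 mg/L as Cl₂.
Cl₂ equivalent needed: 2.5 mg/L × 238,000 L = 595,000 mg = 595 g.
Product at 68.2% available chlorine: 595 / 0.682 = 872.4 g.

872 g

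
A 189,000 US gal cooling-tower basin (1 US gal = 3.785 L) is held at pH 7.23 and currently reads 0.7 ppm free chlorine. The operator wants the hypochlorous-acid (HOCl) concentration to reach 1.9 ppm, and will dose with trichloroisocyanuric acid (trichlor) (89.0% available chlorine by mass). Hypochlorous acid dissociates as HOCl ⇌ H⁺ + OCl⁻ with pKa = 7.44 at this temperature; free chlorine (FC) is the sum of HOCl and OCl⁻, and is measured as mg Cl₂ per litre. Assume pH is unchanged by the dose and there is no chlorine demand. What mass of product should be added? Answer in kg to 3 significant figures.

Volume: 189,000 US gal × 3.785 L/gal = 715,365 L.
[OCl⁻]/[HOCl] = 10^(pH − pKa) = 10^(7.23 − 7.44) = 0.6166; fraction as HOCl = 1/(1 + 0.6166) = 0.6186.
Free chlorine required for 1.9 ppm HOCl: 1.9 / 0.6186 = 3.072 ppm.
FC to add: 3.072 − 0.7 = 2.372 mg/L as Cl₂.
Cl₂ equivalent: 2.372 mg/L × 715,365 L = 1697 g.
Product at 89.0% available Cl: 1697 / 0.89 = 1906 g.

1.91 kg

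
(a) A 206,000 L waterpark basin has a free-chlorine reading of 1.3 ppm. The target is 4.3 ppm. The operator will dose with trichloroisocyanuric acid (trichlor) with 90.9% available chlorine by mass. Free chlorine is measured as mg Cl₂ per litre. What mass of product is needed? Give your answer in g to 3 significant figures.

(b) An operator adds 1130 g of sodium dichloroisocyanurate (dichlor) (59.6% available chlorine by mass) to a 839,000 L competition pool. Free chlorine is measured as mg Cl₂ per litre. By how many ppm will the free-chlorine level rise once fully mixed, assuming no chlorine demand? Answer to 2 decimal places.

(a) Chlorine deficit: 4.3 − 1.3 = 3 ppm = 3 mg/L as Cl₂.
(a) Cl₂ equivalent needed: 3 mg/L × 206,000 L = 618,000 mg = 618 g.
(a) Product at 90.9% available chlorine: 618 / 0.909 = 679.9 g.

(b) Available chlorine delivered: 1130 g × 0.596 = 673.5 g as Cl₂.
(b) Concentration rise: 673.5 g / 839,000 L = 0.8027 mg/L = 0.80 ppm.

(a) 680 g; (b) 0.80 ppm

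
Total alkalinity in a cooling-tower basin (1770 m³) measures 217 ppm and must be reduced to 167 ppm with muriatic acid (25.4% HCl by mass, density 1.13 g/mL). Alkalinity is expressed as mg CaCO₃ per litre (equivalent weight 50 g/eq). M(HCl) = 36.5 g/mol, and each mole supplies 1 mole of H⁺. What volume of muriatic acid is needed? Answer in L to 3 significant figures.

Volume: 1770 m³ = 1,770,000 L.
Alkalinity to neutralize: (217 − 167) = 50 mg/L as CaCO₃ × 1,770,000 L = 88,500 g as CaCO₃.
Equivalents of H⁺ required: 88,500 ÷ 50 g/eq = 1770 eq = 1770 mol HCl.
Mass of HCl: 1770 × 36.5 = 64,600 g.
Mass of 25.4% solution: 64,600 / 0.254 = 254,400 g.
Volume: 254,400 g ÷ 1.13 g/mL = 225,100 mL.

225 L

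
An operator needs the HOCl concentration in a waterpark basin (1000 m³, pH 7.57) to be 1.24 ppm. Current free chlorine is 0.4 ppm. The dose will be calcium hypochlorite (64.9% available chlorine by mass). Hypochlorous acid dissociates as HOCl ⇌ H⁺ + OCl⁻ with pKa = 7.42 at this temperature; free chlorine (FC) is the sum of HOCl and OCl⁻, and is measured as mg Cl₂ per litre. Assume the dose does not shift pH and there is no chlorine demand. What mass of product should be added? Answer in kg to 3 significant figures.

3.99 kg

Volume: 1000 m³ = 1,000,000 L.
[OCl⁻]/[HOCl] = 10^(pH − pKa) = 10^(7.57 − 7.42) = 1.413; fraction as HOCl = 1/(1 + 1.413) = 0.4145.
Free chlorine required for 1.24 ppm HOCl: 1.24 / 0.4145 = 2.992 ppm.
FC to add: 2.992 − 0.4 = 2.592 mg/L as Cl₂.
Cl₂ equivalent: 2.592 mg/L × 1,000,000 L = 2592 g.
Product at 64.9% available Cl: 2592 / 0.649 = 3993 g.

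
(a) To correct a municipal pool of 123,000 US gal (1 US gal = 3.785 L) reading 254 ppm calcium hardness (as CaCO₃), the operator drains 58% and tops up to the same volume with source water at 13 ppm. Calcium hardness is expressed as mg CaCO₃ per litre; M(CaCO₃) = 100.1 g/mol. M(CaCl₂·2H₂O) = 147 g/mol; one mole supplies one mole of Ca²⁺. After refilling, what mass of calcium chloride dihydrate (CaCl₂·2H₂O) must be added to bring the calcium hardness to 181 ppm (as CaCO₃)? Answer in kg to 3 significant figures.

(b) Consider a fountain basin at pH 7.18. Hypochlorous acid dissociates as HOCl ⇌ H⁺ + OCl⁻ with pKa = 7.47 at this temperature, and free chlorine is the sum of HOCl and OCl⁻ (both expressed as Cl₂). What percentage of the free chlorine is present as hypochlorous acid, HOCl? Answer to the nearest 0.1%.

(a) Volume: 123,000 US gal × 3.785 L/gal = 465,555 L.
(a) After draining 58% and refilling: 254 × 0.42 + 13 × 0.58 = 114.22 ppm.
(a) Deficit to target: 181 − 114.22 = 66.78 mg/L.
(a) As CaCO₃: 66.78 mg/L × 465,555 L = 31,090 g; ÷ 100.1 = 310.6 mol Ca²⁺.
(a) Mass: 310.6 × 147 = 45,660 g.

(b) [OCl⁻]/[HOCl] = 10^(pH − pKa) = 10^(7.18 − 7.47) = 10^-0.29 = 0.5129.
(b) Fraction as HOCl = 1 / (1 + 0.5129) = 0.661.

(a) 45.7 kg; (b) 66.1%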